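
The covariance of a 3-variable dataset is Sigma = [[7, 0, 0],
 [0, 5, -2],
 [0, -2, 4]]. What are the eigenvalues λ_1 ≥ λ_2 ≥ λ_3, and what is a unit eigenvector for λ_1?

Step 1 — characteristic polynomial p(λ) = det(λI - Sigma) = λ³ - tr·λ² + c_1·λ - det, where tr = trace, c_1 = sum of the principal 2×2 minors, det = det(Sigma):
  tr = 7 + 5 + 4 = 16,
  c_1 = (7·5 - (0)²) + (7·4 - (0)²) + (5·4 - (-2)²) = 35 + 28 + 16 = 79,
  det = 7·(5·4 - (-2)²) - (0)·((0)·4 - (-2)·(0)) + (0)·((0)·(-2) - 5·(0)) = 7·(16) - (0)·(0) + (0)·(0) = 112.
  So p(λ) = λ³ - 16λ² + 79λ - 112.
Step 2 — look for an integer root (rational root theorem: any rational root is an integer divisor of 112). Testing λ = 7:
  p(7) = 343 - 784 + 553 - 112 = 0  ✓
  Dividing out (λ - 7): p(λ) = (λ - 7)(λ² - 9λ + 16).
Step 3 — remaining eigenvalues from the quadratic λ² - 9λ + 16 = 0:
  Δ = 9² - 4·16 = 81 - 64 = 17,  λ = (9 ± √17)/2 = (9 ± 4.1231)/2 ≈ 6.5616 or 2.4384.
  Sorted: λ_1 = 7,  λ_2 = 6.5616,  λ_3 = 2.4384  (check: sum = 16 = tr ✓).

Step 4 — unit eigenvector for λ_1 = 7: v spans the null space of (Sigma - λ_1 I), whose rows are
  r_1 = (0, 0, 0),  r_2 = (0, -2, -2),  r_3 = (0, -2, -3).
  v is orthogonal to every row, so take v ∝ r_2 × r_3 = ((-2)·(-3) - (-2)·(-2), (-2)·(0) - (0)·(-3), (0)·(-2) - (-2)·(0)) = (2, 0, 0).
  Rescale (divide by 2): u = (1, 0, 0).
  ||u|| = √((1)² + (0)² + (0)²) = √(1) = 1,  v_1 = u/||u|| ≈ (1, 0, 0) (||v_1|| = 1).

λ_1 = 7,  λ_2 = 6.5616,  λ_3 = 2.4384;  v_1 ≈ (1, 0, 0)


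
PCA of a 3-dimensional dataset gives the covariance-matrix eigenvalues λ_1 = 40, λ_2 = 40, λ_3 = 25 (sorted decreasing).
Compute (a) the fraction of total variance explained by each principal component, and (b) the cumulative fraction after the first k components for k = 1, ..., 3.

Step 1 — total variance = trace(Sigma) = Σ λ_i = 40 + 40 + 25 = 105.

Step 2 — fraction explained by component i = λ_i / Σ λ:
  PC1: 40/105 = 0.381
  PC2: 40/105 = 0.381
  PC3: 25/105 = 0.2381

Step 3 — cumulative fraction after k components = (λ_1 + ... + λ_k) / Σ λ:
  k = 1: 40/105 = 0.381
  k = 2: (40 + 40)/105 = 80/105 = 0.7619
  k = 3: (40 + 40 + 25)/105 = 105/105 = 1

Summary (fraction, with percent):

explained: PC1 0.381 (38.1%), PC2 0.381 (38.1%), PC3 0.2381 (23.81%);  cumulative: 0.381, 0.7619, 1


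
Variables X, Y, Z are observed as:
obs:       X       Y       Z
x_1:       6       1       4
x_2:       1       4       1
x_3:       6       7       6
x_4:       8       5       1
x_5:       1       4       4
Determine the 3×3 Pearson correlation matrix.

Step 1 — column means:
  mean(X) = (6 + 1 + 6 + 8 + 1) / 5 = 22/5 = 4.4
  mean(Y) = (1 + 4 + 7 + 5 + 4) / 5 = 21/5 = 4.2
  mean(Z) = (4 + 1 + 6 + 1 + 4) / 5 = 16/5 = 3.2

Step 2 — sample variances and covariances s[i,j] = (1/(n-1)) · Σ_k (x_{k,i} - mean_i) · (x_{k,j} - mean_j), with n-1 = 4:
  s[X,X] = ((1.6)·(1.6) + (-3.4)·(-3.4) + (1.6)·(1.6) + (3.6)·(3.6) + (-3.4)·(-3.4)) / 4 = 41.2/4 = 10.3
  s[X,Y] = ((1.6)·(-3.2) + (-3.4)·(-0.2) + (1.6)·(2.8) + (3.6)·(0.8) + (-3.4)·(-0.2)) / 4 = 3.6/4 = 0.9
  s[X,Z] = ((1.6)·(0.8) + (-3.4)·(-2.2) + (1.6)·(2.8) + (3.6)·(-2.2) + (-3.4)·(0.8)) / 4 = 2.6/4 = 0.65
  s[Y,Y] = ((-3.2)·(-3.2) + (-0.2)·(-0.2) + (2.8)·(2.8) + (0.8)·(0.8) + (-0.2)·(-0.2)) / 4 = 18.8/4 = 4.7
  s[Y,Z] = ((-3.2)·(0.8) + (-0.2)·(-2.2) + (2.8)·(2.8) + (0.8)·(-2.2) + (-0.2)·(0.8)) / 4 = 3.8/4 = 0.95
  s[Z,Z] = ((0.8)·(0.8) + (-2.2)·(-2.2) + (2.8)·(2.8) + (-2.2)·(-2.2) + (0.8)·(0.8)) / 4 = 18.8/4 = 4.7
  Sample standard deviations s_i = √(s[i,i]):
  s(X) = √(10.3) = 3.2094
  s(Y) = √(4.7) = 2.1679
  s(Z) = √(4.7) = 2.1679

Step 3 — r_{ij} = s_{ij} / (s_i · s_j):
  r[X,X] = 1 (diagonal).
  r[X,Y] = 0.9 / (3.2094 · 2.1679) = 0.9 / 6.9577 = 0.1294
  r[X,Z] = 0.65 / (3.2094 · 2.1679) = 0.65 / 6.9577 = 0.0934
  r[Y,Y] = 1 (diagonal).
  r[Y,Z] = 0.95 / (2.1679 · 2.1679) = 0.95 / 4.7 = 0.2021
  r[Z,Z] = 1 (diagonal).

R is symmetric with unit diagonal. Assembling:

R = [[1, 0.1294, 0.0934],
 [0.1294, 1, 0.2021],
 [0.0934, 0.2021, 1]]


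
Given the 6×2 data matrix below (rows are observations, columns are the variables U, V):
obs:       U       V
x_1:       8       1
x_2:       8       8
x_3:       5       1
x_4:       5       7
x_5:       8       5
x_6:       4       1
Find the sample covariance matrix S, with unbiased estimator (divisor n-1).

Step 1 — column means:
  mean(U) = (8 + 8 + 5 + 5 + 8 + 4) / 6 = 38/6 = 6.3333
  mean(V) = (1 + 8 + 1 + 7 + 5 + 1) / 6 = 23/6 = 3.8333

Step 2 — sample covariance S[i,j] = (1/(n-1)) · Σ_k (x_{k,i} - mean_i) · (x_{k,j} - mean_j), with n-1 = 5.
  S[U,U] = ((1.6667)·(1.6667) + (1.6667)·(1.6667) + (-1.3333)·(-1.3333) + (-1.3333)·(-1.3333) + (1.6667)·(1.6667) + (-2.3333)·(-2.3333)) / 5 = 17.3333/5 = 3.4667
  S[U,V] = ((1.6667)·(-2.8333) + (1.6667)·(4.1667) + (-1.3333)·(-2.8333) + (-1.3333)·(3.1667) + (1.6667)·(1.1667) + (-2.3333)·(-2.8333)) / 5 = 10.3333/5 = 2.0667
  S[V,V] = ((-2.8333)·(-2.8333) + (4.1667)·(4.1667) + (-2.8333)·(-2.8333) + (3.1667)·(3.1667) + (1.1667)·(1.1667) + (-2.8333)·(-2.8333)) / 5 = 52.8333/5 = 10.5667

S is symmetric (S[j,i] = S[i,j]). Assembling:

S = [[3.4667, 2.0667],
 [2.0667, 10.5667]]


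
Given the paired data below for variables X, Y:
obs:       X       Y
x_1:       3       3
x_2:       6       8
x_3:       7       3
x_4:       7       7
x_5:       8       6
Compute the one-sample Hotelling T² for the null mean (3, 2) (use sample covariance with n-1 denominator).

Step 1 — sample mean vector:
  mean(X) = (3 + 6 + 7 + 7 + 8) / 5 = 31/5 = 6.2
  mean(Y) = (3 + 8 + 3 + 7 + 6) / 5 = 27/5 = 5.4
  x̄ = (6.2, 5.4),  deviation x̄ - mu_0 = (6.2, 5.4) - (3, 2) = (3.2, 3.4).

Step 2 — sample covariance matrix, S[i,j] = (1/(n-1)) · Σ_k (x_{k,i} - mean_i) · (x_{k,j} - mean_j), divisor n-1 = 4:
  S[X,X] = ((-3.2)·(-3.2) + (-0.2)·(-0.2) + (0.8)·(0.8) + (0.8)·(0.8) + (1.8)·(1.8)) / 4 = 14.8/4 = 3.7
  S[X,Y] = ((-3.2)·(-2.4) + (-0.2)·(2.6) + (0.8)·(-2.4) + (0.8)·(1.6) + (1.8)·(0.6)) / 4 = 7.6/4 = 1.9
  S[Y,Y] = ((-2.4)·(-2.4) + (2.6)·(2.6) + (-2.4)·(-2.4) + (1.6)·(1.6) + (0.6)·(0.6)) / 4 = 21.2/4 = 5.3
  S = [[3.7, 1.9],
 [1.9, 5.3]].

Step 3 — invert S. det(S) = 3.7·5.3 - (1.9)² = 16.
  S^{-1} = (1/det) · [[d, -b], [-b, a]] = [[0.3312, -0.1187],
 [-0.1187, 0.2312]].

Step 4 — quadratic form (x̄ - mu_0)^T · S^{-1} · (x̄ - mu_0):
  S^{-1} · (x̄ - mu_0) = (0.6562, 0.4063),
  (x̄ - mu_0)^T · [...] = (3.2)·(0.6562) + (3.4)·(0.4063) = 3.4813.

Step 5 — scale by n: T² = 5 · 3.4813 = 17.4062.

T² ≈ 17.4062


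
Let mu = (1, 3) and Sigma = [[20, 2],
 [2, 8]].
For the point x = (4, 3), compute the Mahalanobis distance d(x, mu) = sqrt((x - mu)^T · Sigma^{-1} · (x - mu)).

Step 1 — centre the observation: (x - mu) = (3, 0).

Step 2 — invert Sigma. det(Sigma) = 20·8 - (2)² = 156.
  Sigma^{-1} = (1/det) · [[d, -b], [-b, a]] = [[0.0513, -0.0128],
 [-0.0128, 0.1282]].

Step 3 — form the quadratic (x - mu)^T · Sigma^{-1} · (x - mu):
  Sigma^{-1} · (x - mu) = (0.1538, -0.0385).
  (x - mu)^T · [Sigma^{-1} · (x - mu)] = (3)·(0.1538) + (0)·(-0.0385) = 0.4615.

Step 4 — take square root: d = √(0.4615) ≈ 0.6794.

d(x, mu) = √(0.4615) ≈ 0.6794


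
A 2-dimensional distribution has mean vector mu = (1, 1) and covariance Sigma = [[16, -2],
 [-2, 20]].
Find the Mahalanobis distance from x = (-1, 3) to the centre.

Step 1 — centre the observation: (x - mu) = (-2, 2).

Step 2 — invert Sigma. det(Sigma) = 16·20 - (-2)² = 316.
  Sigma^{-1} = (1/det) · [[d, -b], [-b, a]] = [[0.0633, 0.0063],
 [0.0063, 0.0506]].

Step 3 — form the quadratic (x - mu)^T · Sigma^{-1} · (x - mu):
  Sigma^{-1} · (x - mu) = (-0.1139, 0.0886).
  (x - mu)^T · [Sigma^{-1} · (x - mu)] = (-2)·(-0.1139) + (2)·(0.0886) = 0.4051.

Step 4 — take square root: d = √(0.4051) ≈ 0.6364.

d(x, mu) = √(0.4051) ≈ 0.6364


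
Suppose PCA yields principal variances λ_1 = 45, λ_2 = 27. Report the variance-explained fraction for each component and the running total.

Step 1 — total variance = trace(Sigma) = Σ λ_i = 45 + 27 = 72.

Step 2 — fraction explained by component i = λ_i / Σ λ:
  PC1: 45/72 = 0.625
  PC2: 27/72 = 0.375

Step 3 — cumulative fraction after k components = (λ_1 + ... + λ_k) / Σ λ:
  k = 1: 45/72 = 0.625
  k = 2: (45 + 27)/72 = 72/72 = 1

Summary (fraction, with percent):

explained: PC1 0.625 (62.5%), PC2 0.375 (37.5%);  cumulative: 0.625, 1


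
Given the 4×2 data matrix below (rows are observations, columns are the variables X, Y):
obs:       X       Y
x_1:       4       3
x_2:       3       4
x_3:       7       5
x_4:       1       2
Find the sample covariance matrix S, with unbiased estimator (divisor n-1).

Step 1 — column means:
  mean(X) = (4 + 3 + 7 + 1) / 4 = 15/4 = 3.75
  mean(Y) = (3 + 4 + 5 + 2) / 4 = 14/4 = 3.5

Step 2 — sample covariance S[i,j] = (1/(n-1)) · Σ_k (x_{k,i} - mean_i) · (x_{k,j} - mean_j), with n-1 = 3.
  S[X,X] = ((0.25)·(0.25) + (-0.75)·(-0.75) + (3.25)·(3.25) + (-2.75)·(-2.75)) / 3 = 18.75/3 = 6.25
  S[X,Y] = ((0.25)·(-0.5) + (-0.75)·(0.5) + (3.25)·(1.5) + (-2.75)·(-1.5)) / 3 = 8.5/3 = 2.8333
  S[Y,Y] = ((-0.5)·(-0.5) + (0.5)·(0.5) + (1.5)·(1.5) + (-1.5)·(-1.5)) / 3 = 5/3 = 1.6667

S is symmetric (S[j,i] = S[i,j]). Assembling:

S = [[6.25, 2.8333],
 [2.8333, 1.6667]]


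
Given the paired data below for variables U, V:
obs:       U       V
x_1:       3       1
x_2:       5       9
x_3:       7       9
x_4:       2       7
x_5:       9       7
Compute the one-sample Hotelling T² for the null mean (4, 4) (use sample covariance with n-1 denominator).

Step 1 — sample mean vector:
  mean(U) = (3 + 5 + 7 + 2 + 9) / 5 = 26/5 = 5.2
  mean(V) = (1 + 9 + 9 + 7 + 7) / 5 = 33/5 = 6.6
  x̄ = (5.2, 6.6),  deviation x̄ - mu_0 = (5.2, 6.6) - (4, 4) = (1.2, 2.6).

Step 2 — sample covariance matrix, S[i,j] = (1/(n-1)) · Σ_k (x_{k,i} - mean_i) · (x_{k,j} - mean_j), divisor n-1 = 4:
  S[U,U] = ((-2.2)·(-2.2) + (-0.2)·(-0.2) + (1.8)·(1.8) + (-3.2)·(-3.2) + (3.8)·(3.8)) / 4 = 32.8/4 = 8.2
  S[U,V] = ((-2.2)·(-5.6) + (-0.2)·(2.4) + (1.8)·(2.4) + (-3.2)·(0.4) + (3.8)·(0.4)) / 4 = 16.4/4 = 4.1
  S[V,V] = ((-5.6)·(-5.6) + (2.4)·(2.4) + (2.4)·(2.4) + (0.4)·(0.4) + (0.4)·(0.4)) / 4 = 43.2/4 = 10.8
  S = [[8.2, 4.1],
 [4.1, 10.8]].

Step 3 — invert S. det(S) = 8.2·10.8 - (4.1)² = 71.75.
  S^{-1} = (1/det) · [[d, -b], [-b, a]] = [[0.1505, -0.0571],
 [-0.0571, 0.1143]].

Step 4 — quadratic form (x̄ - mu_0)^T · S^{-1} · (x̄ - mu_0):
  S^{-1} · (x̄ - mu_0) = (0.0321, 0.2286),
  (x̄ - mu_0)^T · [...] = (1.2)·(0.0321) + (2.6)·(0.2286) = 0.6328.

Step 5 — scale by n: T² = 5 · 0.6328 = 3.1638.

T² ≈ 3.1638


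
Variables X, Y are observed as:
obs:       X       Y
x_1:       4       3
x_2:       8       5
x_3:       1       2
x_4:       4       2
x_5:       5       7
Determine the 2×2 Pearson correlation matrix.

Step 1 — column means:
  mean(X) = (4 + 8 + 1 + 4 + 5) / 5 = 22/5 = 4.4
  mean(Y) = (3 + 5 + 2 + 2 + 7) / 5 = 19/5 = 3.8

Step 2 — sample variances and covariances s[i,j] = (1/(n-1)) · Σ_k (x_{k,i} - mean_i) · (x_{k,j} - mean_j), with n-1 = 4:
  s[X,X] = ((-0.4)·(-0.4) + (3.6)·(3.6) + (-3.4)·(-3.4) + (-0.4)·(-0.4) + (0.6)·(0.6)) / 4 = 25.2/4 = 6.3
  s[X,Y] = ((-0.4)·(-0.8) + (3.6)·(1.2) + (-3.4)·(-1.8) + (-0.4)·(-1.8) + (0.6)·(3.2)) / 4 = 13.4/4 = 3.35
  s[Y,Y] = ((-0.8)·(-0.8) + (1.2)·(1.2) + (-1.8)·(-1.8) + (-1.8)·(-1.8) + (3.2)·(3.2)) / 4 = 18.8/4 = 4.7
  Sample standard deviations s_i = √(s[i,i]):
  s(X) = √(6.3) = 2.51
  s(Y) = √(4.7) = 2.1679

Step 3 — r_{ij} = s_{ij} / (s_i · s_j):
  r[X,X] = 1 (diagonal).
  r[X,Y] = 3.35 / (2.51 · 2.1679) = 3.35 / 5.4415 = 0.6156
  r[Y,Y] = 1 (diagonal).

R is symmetric with unit diagonal. Assembling:

R = [[1, 0.6156],
 [0.6156, 1]]


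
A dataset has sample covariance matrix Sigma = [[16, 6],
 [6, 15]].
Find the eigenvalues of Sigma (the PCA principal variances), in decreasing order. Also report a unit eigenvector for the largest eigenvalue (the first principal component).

Step 1 — characteristic polynomial of 2×2 Sigma:
  det(Sigma - λI) = λ² - trace · λ + det = 0.
  trace = 16 + 15 = 31, det = 16·15 - (6)² = 204.
Step 2 — discriminant:
  Δ = trace² - 4·det = 961 - 816 = 145.
Step 3 — eigenvalues:
  λ = (trace ± √Δ)/2 = (31 ± 12.0416)/2,
  λ_1 = 21.5208,  λ_2 = 9.4792.

Step 4 — unit eigenvector for λ_1: solve (Sigma - λ_1 I)v = 0. First row:
  (16 - 21.5208)·v_x + (6)·v_y = 0, i.e. (-5.5208)·v_x + (6)·v_y = 0,
  so v ∝ (b, λ_1 - a) = (6, 5.5208) = u.
  ||u|| = √((6)² + (5.5208)²) = √(66.4792) ≈ 8.1535,
  v_1 = u/||u|| ≈ (0.7359, 0.6771) (||v_1|| = 1).

λ_1 = 21.5208,  λ_2 = 9.4792;  v_1 ≈ (0.7359, 0.6771)


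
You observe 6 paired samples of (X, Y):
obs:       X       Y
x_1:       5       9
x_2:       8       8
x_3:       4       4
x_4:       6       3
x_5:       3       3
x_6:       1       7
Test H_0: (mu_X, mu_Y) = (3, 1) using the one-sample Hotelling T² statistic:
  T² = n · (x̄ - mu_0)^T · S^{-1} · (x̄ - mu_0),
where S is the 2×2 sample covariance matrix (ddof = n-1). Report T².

Step 1 — sample mean vector:
  mean(X) = (5 + 8 + 4 + 6 + 3 + 1) / 6 = 27/6 = 4.5
  mean(Y) = (9 + 8 + 4 + 3 + 3 + 7) / 6 = 34/6 = 5.6667
  x̄ = (4.5, 5.6667),  deviation x̄ - mu_0 = (4.5, 5.6667) - (3, 1) = (1.5, 4.6667).

Step 2 — sample covariance matrix, S[i,j] = (1/(n-1)) · Σ_k (x_{k,i} - mean_i) · (x_{k,j} - mean_j), divisor n-1 = 5:
  S[X,X] = ((0.5)·(0.5) + (3.5)·(3.5) + (-0.5)·(-0.5) + (1.5)·(1.5) + (-1.5)·(-1.5) + (-3.5)·(-3.5)) / 5 = 29.5/5 = 5.9
  S[X,Y] = ((0.5)·(3.3333) + (3.5)·(2.3333) + (-0.5)·(-1.6667) + (1.5)·(-2.6667) + (-1.5)·(-2.6667) + (-3.5)·(1.3333)) / 5 = 6/5 = 1.2
  S[Y,Y] = ((3.3333)·(3.3333) + (2.3333)·(2.3333) + (-1.6667)·(-1.6667) + (-2.6667)·(-2.6667) + (-2.6667)·(-2.6667) + (1.3333)·(1.3333)) / 5 = 35.3333/5 = 7.0667
  S = [[5.9, 1.2],
 [1.2, 7.0667]].

Step 3 — invert S. det(S) = 5.9·7.0667 - (1.2)² = 40.2533.
  S^{-1} = (1/det) · [[d, -b], [-b, a]] = [[0.1756, -0.0298],
 [-0.0298, 0.1466]].

Step 4 — quadratic form (x̄ - mu_0)^T · S^{-1} · (x̄ - mu_0):
  S^{-1} · (x̄ - mu_0) = (0.1242, 0.6393),
  (x̄ - mu_0)^T · [...] = (1.5)·(0.1242) + (4.6667)·(0.6393) = 3.1696.

Step 5 — scale by n: T² = 6 · 3.1696 = 19.0179.

T² ≈ 19.0179


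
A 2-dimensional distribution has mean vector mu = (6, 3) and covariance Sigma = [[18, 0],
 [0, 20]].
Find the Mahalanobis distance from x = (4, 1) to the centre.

Step 1 — centre the observation: (x - mu) = (-2, -2).

Step 2 — invert Sigma. det(Sigma) = 18·20 - (0)² = 360.
  Sigma^{-1} = (1/det) · [[d, -b], [-b, a]] = [[0.0556, 0],
 [0, 0.05]].

Step 3 — form the quadratic (x - mu)^T · Sigma^{-1} · (x - mu):
  Sigma^{-1} · (x - mu) = (-0.1111, -0.1).
  (x - mu)^T · [Sigma^{-1} · (x - mu)] = (-2)·(-0.1111) + (-2)·(-0.1) = 0.4222.

Step 4 — take square root: d = √(0.4222) ≈ 0.6498.

d(x, mu) = √(0.4222) ≈ 0.6498


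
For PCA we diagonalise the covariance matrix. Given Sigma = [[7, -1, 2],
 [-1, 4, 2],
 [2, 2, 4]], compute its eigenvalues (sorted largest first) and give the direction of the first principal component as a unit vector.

Step 1 — characteristic polynomial p(λ) = det(λI - Sigma) = λ³ - tr·λ² + c_1·λ - det, where tr = trace, c_1 = sum of the principal 2×2 minors, det = det(Sigma):
  tr = 7 + 4 + 4 = 15,
  c_1 = (7·4 - (-1)²) + (7·4 - (2)²) + (4·4 - (2)²) = 27 + 24 + 12 = 63,
  det = 7·(4·4 - (2)²) - (-1)·((-1)·4 - (2)·(2)) + (2)·((-1)·(2) - 4·(2)) = 7·(12) - (-1)·(-8) + (2)·(-10) = 56.
  So p(λ) = λ³ - 15λ² + 63λ - 56.
Step 2 — look for an integer root (rational root theorem: any rational root is an integer divisor of 56). Testing λ = 8:
  p(8) = 512 - 960 + 504 - 56 = 0  ✓
  Dividing out (λ - 8): p(λ) = (λ - 8)(λ² - 7λ + 7).
Step 3 — remaining eigenvalues from the quadratic λ² - 7λ + 7 = 0:
  Δ = 7² - 4·7 = 49 - 28 = 21,  λ = (7 ± √21)/2 = (7 ± 4.5826)/2 ≈ 5.7913 or 1.2087.
  Sorted: λ_1 = 8,  λ_2 = 5.7913,  λ_3 = 1.2087  (check: sum = 15 = tr ✓).

Step 4 — unit eigenvector for λ_1 = 8: v spans the null space of (Sigma - λ_1 I), whose rows are
  r_1 = (-1, -1, 2),  r_2 = (-1, -4, 2),  r_3 = (2, 2, -4).
  v is orthogonal to every row, so take v ∝ r_1 × r_2 = ((-1)·(2) - (2)·(-4), (2)·(-1) - (-1)·(2), (-1)·(-4) - (-1)·(-1)) = (6, 0, 3).
  Rescale (divide by 3): u = (2, 0, 1).
  ||u|| = √((2)² + (0)² + (1)²) = √(5) ≈ 2.2361,  v_1 = u/||u|| ≈ (0.8944, 0, 0.4472) (||v_1|| = 1).

λ_1 = 8,  λ_2 = 5.7913,  λ_3 = 1.2087;  v_1 ≈ (0.8944, 0, 0.4472)


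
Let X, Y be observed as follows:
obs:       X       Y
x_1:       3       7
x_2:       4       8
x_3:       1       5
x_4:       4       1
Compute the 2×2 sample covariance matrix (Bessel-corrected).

Step 1 — column means:
  mean(X) = (3 + 4 + 1 + 4) / 4 = 12/4 = 3
  mean(Y) = (7 + 8 + 5 + 1) / 4 = 21/4 = 5.25

Step 2 — sample covariance S[i,j] = (1/(n-1)) · Σ_k (x_{k,i} - mean_i) · (x_{k,j} - mean_j), with n-1 = 3.
  S[X,X] = ((0)·(0) + (1)·(1) + (-2)·(-2) + (1)·(1)) / 3 = 6/3 = 2
  S[X,Y] = ((0)·(1.75) + (1)·(2.75) + (-2)·(-0.25) + (1)·(-4.25)) / 3 = -1/3 = -0.3333
  S[Y,Y] = ((1.75)·(1.75) + (2.75)·(2.75) + (-0.25)·(-0.25) + (-4.25)·(-4.25)) / 3 = 28.75/3 = 9.5833

S is symmetric (S[j,i] = S[i,j]). Assembling:

S = [[2, -0.3333],
 [-0.3333, 9.5833]]


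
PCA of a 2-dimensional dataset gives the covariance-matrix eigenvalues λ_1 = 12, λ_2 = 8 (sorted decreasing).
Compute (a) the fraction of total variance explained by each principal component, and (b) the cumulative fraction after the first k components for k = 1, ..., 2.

Step 1 — total variance = trace(Sigma) = Σ λ_i = 12 + 8 = 20.

Step 2 — fraction explained by component i = λ_i / Σ λ:
  PC1: 12/20 = 0.6
  PC2: 8/20 = 0.4

Step 3 — cumulative fraction after k components = (λ_1 + ... + λ_k) / Σ λ:
  k = 1: 12/20 = 0.6
  k = 2: (12 + 8)/20 = 20/20 = 1

Summary (fraction, with percent):

explained: PC1 0.6 (60%), PC2 0.4 (40%);  cumulative: 0.6, 1


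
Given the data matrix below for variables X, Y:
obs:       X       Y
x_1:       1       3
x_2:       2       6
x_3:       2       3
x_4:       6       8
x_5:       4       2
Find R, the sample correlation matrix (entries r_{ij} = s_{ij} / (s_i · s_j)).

Step 1 — column means:
  mean(X) = (1 + 2 + 2 + 6 + 4) / 5 = 15/5 = 3
  mean(Y) = (3 + 6 + 3 + 8 + 2) / 5 = 22/5 = 4.4

Step 2 — sample variances and covariances s[i,j] = (1/(n-1)) · Σ_k (x_{k,i} - mean_i) · (x_{k,j} - mean_j), with n-1 = 4:
  s[X,X] = ((-2)·(-2) + (-1)·(-1) + (-1)·(-1) + (3)·(3) + (1)·(1)) / 4 = 16/4 = 4
  s[X,Y] = ((-2)·(-1.4) + (-1)·(1.6) + (-1)·(-1.4) + (3)·(3.6) + (1)·(-2.4)) / 4 = 11/4 = 2.75
  s[Y,Y] = ((-1.4)·(-1.4) + (1.6)·(1.6) + (-1.4)·(-1.4) + (3.6)·(3.6) + (-2.4)·(-2.4)) / 4 = 25.2/4 = 6.3
  Sample standard deviations s_i = √(s[i,i]):
  s(X) = √(4) = 2
  s(Y) = √(6.3) = 2.51

Step 3 — r_{ij} = s_{ij} / (s_i · s_j):
  r[X,X] = 1 (diagonal).
  r[X,Y] = 2.75 / (2 · 2.51) = 2.75 / 5.02 = 0.5478
  r[Y,Y] = 1 (diagonal).

R is symmetric with unit diagonal. Assembling:

R = [[1, 0.5478],
 [0.5478, 1]]


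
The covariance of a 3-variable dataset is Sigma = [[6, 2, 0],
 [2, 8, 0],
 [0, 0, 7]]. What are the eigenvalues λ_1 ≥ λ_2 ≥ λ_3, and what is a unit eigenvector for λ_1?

Step 1 — characteristic polynomial p(λ) = det(λI - Sigma) = λ³ - tr·λ² + c_1·λ - det, where tr = trace, c_1 = sum of the principal 2×2 minors, det = det(Sigma):
  tr = 6 + 8 + 7 = 21,
  c_1 = (6·8 - (2)²) + (6·7 - (0)²) + (8·7 - (0)²) = 44 + 42 + 56 = 142,
  det = 6·(8·7 - (0)²) - (2)·((2)·7 - (0)·(0)) + (0)·((2)·(0) - 8·(0)) = 6·(56) - (2)·(14) + (0)·(0) = 308.
  So p(λ) = λ³ - 21λ² + 142λ - 308.
Step 2 — look for an integer root (rational root theorem: any rational root is an integer divisor of 308). Testing λ = 7:
  p(7) = 343 - 1029 + 994 - 308 = 0  ✓
  Dividing out (λ - 7): p(λ) = (λ - 7)(λ² - 14λ + 44).
Step 3 — remaining eigenvalues from the quadratic λ² - 14λ + 44 = 0:
  Δ = 14² - 4·44 = 196 - 176 = 20,  λ = (14 ± √20)/2 = (14 ± 4.4721)/2 ≈ 9.2361 or 4.7639.
  Sorted: λ_1 = 9.2361,  λ_2 = 7,  λ_3 = 4.7639  (check: sum = 21 = tr ✓).

Step 4 — unit eigenvector for λ_1 ≈ 9.2361: v spans the null space of (Sigma - λ_1 I), whose rows are
  r_1 = (-3.2361, 2, 0),  r_2 = (2, -1.2361, 0),  r_3 = (0, 0, -2.2361).
  v is orthogonal to every row, so take v ∝ r_1 × r_3 = ((2)·(-2.2361) - (0)·(0), (0)·(0) - (-3.2361)·(-2.2361), (-3.2361)·(0) - (2)·(0)) ≈ (-4.4721, -7.2361, 0).
  Rescale (multiply by -1 so the first nonzero entry is positive): u = (4.4721, 7.2361, 0).
  ||u|| = √((4.4721)² + (7.2361)² + (0)²) = √(72.3607) ≈ 8.5065,  v_1 = u/||u|| ≈ (0.5257, 0.8507, 0) (||v_1|| = 1).

λ_1 = 9.2361,  λ_2 = 7,  λ_3 = 4.7639;  v_1 ≈ (0.5257, 0.8507, 0)


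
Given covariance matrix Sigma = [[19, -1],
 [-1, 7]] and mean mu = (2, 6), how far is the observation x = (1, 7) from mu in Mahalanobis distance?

Step 1 — centre the observation: (x - mu) = (-1, 1).

Step 2 — invert Sigma. det(Sigma) = 19·7 - (-1)² = 132.
  Sigma^{-1} = (1/det) · [[d, -b], [-b, a]] = [[0.053, 0.0076],
 [0.0076, 0.1439]].

Step 3 — form the quadratic (x - mu)^T · Sigma^{-1} · (x - mu):
  Sigma^{-1} · (x - mu) = (-0.0455, 0.1364).
  (x - mu)^T · [Sigma^{-1} · (x - mu)] = (-1)·(-0.0455) + (1)·(0.1364) = 0.1818.

Step 4 — take square root: d = √(0.1818) ≈ 0.4264.

d(x, mu) = √(0.1818) ≈ 0.4264


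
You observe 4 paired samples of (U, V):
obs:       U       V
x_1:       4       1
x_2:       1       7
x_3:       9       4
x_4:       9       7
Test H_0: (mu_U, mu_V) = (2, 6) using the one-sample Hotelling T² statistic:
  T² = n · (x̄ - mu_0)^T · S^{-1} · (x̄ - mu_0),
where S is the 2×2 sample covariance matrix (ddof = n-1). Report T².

Step 1 — sample mean vector:
  mean(U) = (4 + 1 + 9 + 9) / 4 = 23/4 = 5.75
  mean(V) = (1 + 7 + 4 + 7) / 4 = 19/4 = 4.75
  x̄ = (5.75, 4.75),  deviation x̄ - mu_0 = (5.75, 4.75) - (2, 6) = (3.75, -1.25).

Step 2 — sample covariance matrix, S[i,j] = (1/(n-1)) · Σ_k (x_{k,i} - mean_i) · (x_{k,j} - mean_j), divisor n-1 = 3:
  S[U,U] = ((-1.75)·(-1.75) + (-4.75)·(-4.75) + (3.25)·(3.25) + (3.25)·(3.25)) / 3 = 46.75/3 = 15.5833
  S[U,V] = ((-1.75)·(-3.75) + (-4.75)·(2.25) + (3.25)·(-0.75) + (3.25)·(2.25)) / 3 = 0.75/3 = 0.25
  S[V,V] = ((-3.75)·(-3.75) + (2.25)·(2.25) + (-0.75)·(-0.75) + (2.25)·(2.25)) / 3 = 24.75/3 = 8.25
  S = [[15.5833, 0.25],
 [0.25, 8.25]].

Step 3 — invert S. det(S) = 15.5833·8.25 - (0.25)² = 128.5.
  S^{-1} = (1/det) · [[d, -b], [-b, a]] = [[0.0642, -0.0019],
 [-0.0019, 0.1213]].

Step 4 — quadratic form (x̄ - mu_0)^T · S^{-1} · (x̄ - mu_0):
  S^{-1} · (x̄ - mu_0) = (0.2432, -0.1589),
  (x̄ - mu_0)^T · [...] = (3.75)·(0.2432) + (-1.25)·(-0.1589) = 1.1106.

Step 5 — scale by n: T² = 4 · 1.1106 = 4.4423.

T² ≈ 4.4423


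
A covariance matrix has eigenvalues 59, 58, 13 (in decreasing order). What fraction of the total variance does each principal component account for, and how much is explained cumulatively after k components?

Step 1 — total variance = trace(Sigma) = Σ λ_i = 59 + 58 + 13 = 130.

Step 2 — fraction explained by component i = λ_i / Σ λ:
  PC1: 59/130 = 0.4538
  PC2: 58/130 = 0.4462
  PC3: 13/130 = 0.1

Step 3 — cumulative fraction after k components = (λ_1 + ... + λ_k) / Σ λ:
  k = 1: 59/130 = 0.4538
  k = 2: (59 + 58)/130 = 117/130 = 0.9
  k = 3: (59 + 58 + 13)/130 = 130/130 = 1

Summary (fraction, with percent):

explained: PC1 0.4538 (45.38%), PC2 0.4462 (44.62%), PC3 0.1 (10%);  cumulative: 0.4538, 0.9, 1


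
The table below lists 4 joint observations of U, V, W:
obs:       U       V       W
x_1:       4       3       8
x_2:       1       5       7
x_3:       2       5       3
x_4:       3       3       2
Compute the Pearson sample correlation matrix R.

Step 1 — column means:
  mean(U) = (4 + 1 + 2 + 3) / 4 = 10/4 = 2.5
  mean(V) = (3 + 5 + 5 + 3) / 4 = 16/4 = 4
  mean(W) = (8 + 7 + 3 + 2) / 4 = 20/4 = 5

Step 2 — sample variances and covariances s[i,j] = (1/(n-1)) · Σ_k (x_{k,i} - mean_i) · (x_{k,j} - mean_j), with n-1 = 3:
  s[U,U] = ((1.5)·(1.5) + (-1.5)·(-1.5) + (-0.5)·(-0.5) + (0.5)·(0.5)) / 3 = 5/3 = 1.6667
  s[U,V] = ((1.5)·(-1) + (-1.5)·(1) + (-0.5)·(1) + (0.5)·(-1)) / 3 = -4/3 = -1.3333
  s[U,W] = ((1.5)·(3) + (-1.5)·(2) + (-0.5)·(-2) + (0.5)·(-3)) / 3 = 1/3 = 0.3333
  s[V,V] = ((-1)·(-1) + (1)·(1) + (1)·(1) + (-1)·(-1)) / 3 = 4/3 = 1.3333
  s[V,W] = ((-1)·(3) + (1)·(2) + (1)·(-2) + (-1)·(-3)) / 3 = 0/3 = 0
  s[W,W] = ((3)·(3) + (2)·(2) + (-2)·(-2) + (-3)·(-3)) / 3 = 26/3 = 8.6667
  Sample standard deviations s_i = √(s[i,i]):
  s(U) = √(1.6667) = 1.291
  s(V) = √(1.3333) = 1.1547
  s(W) = √(8.6667) = 2.9439

Step 3 — r_{ij} = s_{ij} / (s_i · s_j):
  r[U,U] = 1 (diagonal).
  r[U,V] = -1.3333 / (1.291 · 1.1547) = -1.3333 / 1.4907 = -0.8944
  r[U,W] = 0.3333 / (1.291 · 2.9439) = 0.3333 / 3.8006 = 0.0877
  r[V,V] = 1 (diagonal).
  r[V,W] = 0 / (1.1547 · 2.9439) = 0 / 3.3993 = 0
  r[W,W] = 1 (diagonal).

R is symmetric with unit diagonal. Assembling:

R = [[1, -0.8944, 0.0877],
 [-0.8944, 1, 0],
 [0.0877, 0, 1]]


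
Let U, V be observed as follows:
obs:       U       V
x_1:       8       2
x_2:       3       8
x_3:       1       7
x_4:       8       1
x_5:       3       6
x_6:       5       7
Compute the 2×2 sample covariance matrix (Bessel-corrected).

Step 1 — column means:
  mean(U) = (8 + 3 + 1 + 8 + 3 + 5) / 6 = 28/6 = 4.6667
  mean(V) = (2 + 8 + 7 + 1 + 6 + 7) / 6 = 31/6 = 5.1667

Step 2 — sample covariance S[i,j] = (1/(n-1)) · Σ_k (x_{k,i} - mean_i) · (x_{k,j} - mean_j), with n-1 = 5.
  S[U,U] = ((3.3333)·(3.3333) + (-1.6667)·(-1.6667) + (-3.6667)·(-3.6667) + (3.3333)·(3.3333) + (-1.6667)·(-1.6667) + (0.3333)·(0.3333)) / 5 = 41.3333/5 = 8.2667
  S[U,V] = ((3.3333)·(-3.1667) + (-1.6667)·(2.8333) + (-3.6667)·(1.8333) + (3.3333)·(-4.1667) + (-1.6667)·(0.8333) + (0.3333)·(1.8333)) / 5 = -36.6667/5 = -7.3333
  S[V,V] = ((-3.1667)·(-3.1667) + (2.8333)·(2.8333) + (1.8333)·(1.8333) + (-4.1667)·(-4.1667) + (0.8333)·(0.8333) + (1.8333)·(1.8333)) / 5 = 42.8333/5 = 8.5667

S is symmetric (S[j,i] = S[i,j]). Assembling:

S = [[8.2667, -7.3333],
 [-7.3333, 8.5667]]


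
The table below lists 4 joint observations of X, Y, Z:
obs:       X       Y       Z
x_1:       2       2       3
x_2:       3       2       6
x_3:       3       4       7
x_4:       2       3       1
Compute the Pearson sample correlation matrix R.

Step 1 — column means:
  mean(X) = (2 + 3 + 3 + 2) / 4 = 10/4 = 2.5
  mean(Y) = (2 + 2 + 4 + 3) / 4 = 11/4 = 2.75
  mean(Z) = (3 + 6 + 7 + 1) / 4 = 17/4 = 4.25

Step 2 — sample variances and covariances s[i,j] = (1/(n-1)) · Σ_k (x_{k,i} - mean_i) · (x_{k,j} - mean_j), with n-1 = 3:
  s[X,X] = ((-0.5)·(-0.5) + (0.5)·(0.5) + (0.5)·(0.5) + (-0.5)·(-0.5)) / 3 = 1/3 = 0.3333
  s[X,Y] = ((-0.5)·(-0.75) + (0.5)·(-0.75) + (0.5)·(1.25) + (-0.5)·(0.25)) / 3 = 0.5/3 = 0.1667
  s[X,Z] = ((-0.5)·(-1.25) + (0.5)·(1.75) + (0.5)·(2.75) + (-0.5)·(-3.25)) / 3 = 4.5/3 = 1.5
  s[Y,Y] = ((-0.75)·(-0.75) + (-0.75)·(-0.75) + (1.25)·(1.25) + (0.25)·(0.25)) / 3 = 2.75/3 = 0.9167
  s[Y,Z] = ((-0.75)·(-1.25) + (-0.75)·(1.75) + (1.25)·(2.75) + (0.25)·(-3.25)) / 3 = 2.25/3 = 0.75
  s[Z,Z] = ((-1.25)·(-1.25) + (1.75)·(1.75) + (2.75)·(2.75) + (-3.25)·(-3.25)) / 3 = 22.75/3 = 7.5833
  Sample standard deviations s_i = √(s[i,i]):
  s(X) = √(0.3333) = 0.5774
  s(Y) = √(0.9167) = 0.9574
  s(Z) = √(7.5833) = 2.7538

Step 3 — r_{ij} = s_{ij} / (s_i · s_j):
  r[X,X] = 1 (diagonal).
  r[X,Y] = 0.1667 / (0.5774 · 0.9574) = 0.1667 / 0.5528 = 0.3015
  r[X,Z] = 1.5 / (0.5774 · 2.7538) = 1.5 / 1.5899 = 0.9435
  r[Y,Y] = 1 (diagonal).
  r[Y,Z] = 0.75 / (0.9574 · 2.7538) = 0.75 / 2.6365 = 0.2845
  r[Z,Z] = 1 (diagonal).

R is symmetric with unit diagonal. Assembling:

R = [[1, 0.3015, 0.9435],
 [0.3015, 1, 0.2845],
 [0.9435, 0.2845, 1]]


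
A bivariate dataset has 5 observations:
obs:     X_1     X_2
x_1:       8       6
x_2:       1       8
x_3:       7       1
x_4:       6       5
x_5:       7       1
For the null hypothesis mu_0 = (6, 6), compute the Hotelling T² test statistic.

Step 1 — sample mean vector:
  mean(X_1) = (8 + 1 + 7 + 6 + 7) / 5 = 29/5 = 5.8
  mean(X_2) = (6 + 8 + 1 + 5 + 1) / 5 = 21/5 = 4.2
  x̄ = (5.8, 4.2),  deviation x̄ - mu_0 = (5.8, 4.2) - (6, 6) = (-0.2, -1.8).

Step 2 — sample covariance matrix, S[i,j] = (1/(n-1)) · Σ_k (x_{k,i} - mean_i) · (x_{k,j} - mean_j), divisor n-1 = 4:
  S[X_1,X_1] = ((2.2)·(2.2) + (-4.8)·(-4.8) + (1.2)·(1.2) + (0.2)·(0.2) + (1.2)·(1.2)) / 4 = 30.8/4 = 7.7
  S[X_1,X_2] = ((2.2)·(1.8) + (-4.8)·(3.8) + (1.2)·(-3.2) + (0.2)·(0.8) + (1.2)·(-3.2)) / 4 = -21.8/4 = -5.45
  S[X_2,X_2] = ((1.8)·(1.8) + (3.8)·(3.8) + (-3.2)·(-3.2) + (0.8)·(0.8) + (-3.2)·(-3.2)) / 4 = 38.8/4 = 9.7
  S = [[7.7, -5.45],
 [-5.45, 9.7]].

Step 3 — invert S. det(S) = 7.7·9.7 - (-5.45)² = 44.9875.
  S^{-1} = (1/det) · [[d, -b], [-b, a]] = [[0.2156, 0.1211],
 [0.1211, 0.1712]].

Step 4 — quadratic form (x̄ - mu_0)^T · S^{-1} · (x̄ - mu_0):
  S^{-1} · (x̄ - mu_0) = (-0.2612, -0.3323),
  (x̄ - mu_0)^T · [...] = (-0.2)·(-0.2612) + (-1.8)·(-0.3323) = 0.6504.

Step 5 — scale by n: T² = 5 · 0.6504 = 3.252.

T² ≈ 3.252


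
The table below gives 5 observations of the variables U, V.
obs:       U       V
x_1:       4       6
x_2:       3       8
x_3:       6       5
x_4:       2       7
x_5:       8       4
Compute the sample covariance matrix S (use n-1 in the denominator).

Step 1 — column means:
  mean(U) = (4 + 3 + 6 + 2 + 8) / 5 = 23/5 = 4.6
  mean(V) = (6 + 8 + 5 + 7 + 4) / 5 = 30/5 = 6

Step 2 — sample covariance S[i,j] = (1/(n-1)) · Σ_k (x_{k,i} - mean_i) · (x_{k,j} - mean_j), with n-1 = 4.
  S[U,U] = ((-0.6)·(-0.6) + (-1.6)·(-1.6) + (1.4)·(1.4) + (-2.6)·(-2.6) + (3.4)·(3.4)) / 4 = 23.2/4 = 5.8
  S[U,V] = ((-0.6)·(0) + (-1.6)·(2) + (1.4)·(-1) + (-2.6)·(1) + (3.4)·(-2)) / 4 = -14/4 = -3.5
  S[V,V] = ((0)·(0) + (2)·(2) + (-1)·(-1) + (1)·(1) + (-2)·(-2)) / 4 = 10/4 = 2.5

S is symmetric (S[j,i] = S[i,j]). Assembling:

S = [[5.8, -3.5],
 [-3.5, 2.5]]


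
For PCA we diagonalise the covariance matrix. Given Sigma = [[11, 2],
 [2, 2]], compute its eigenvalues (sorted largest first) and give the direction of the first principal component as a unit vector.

Step 1 — characteristic polynomial of 2×2 Sigma:
  det(Sigma - λI) = λ² - trace · λ + det = 0.
  trace = 11 + 2 = 13, det = 11·2 - (2)² = 18.
Step 2 — discriminant:
  Δ = trace² - 4·det = 169 - 72 = 97.
Step 3 — eigenvalues:
  λ = (trace ± √Δ)/2 = (13 ± 9.8489)/2,
  λ_1 = 11.4244,  λ_2 = 1.5756.

Step 4 — unit eigenvector for λ_1: solve (Sigma - λ_1 I)v = 0. First row:
  (11 - 11.4244)·v_x + (2)·v_y = 0, i.e. (-0.4244)·v_x + (2)·v_y = 0,
  so v ∝ (b, λ_1 - a) = (2, 0.4244) = u.
  ||u|| = √((2)² + (0.4244)²) = √(4.1801) ≈ 2.0445,
  v_1 = u/||u|| ≈ (0.9782, 0.2076) (||v_1|| = 1).

λ_1 = 11.4244,  λ_2 = 1.5756;  v_1 ≈ (0.9782, 0.2076)


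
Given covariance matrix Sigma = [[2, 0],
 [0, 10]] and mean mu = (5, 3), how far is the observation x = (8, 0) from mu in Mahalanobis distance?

Step 1 — centre the observation: (x - mu) = (3, -3).

Step 2 — invert Sigma. det(Sigma) = 2·10 - (0)² = 20.
  Sigma^{-1} = (1/det) · [[d, -b], [-b, a]] = [[0.5, 0],
 [0, 0.1]].

Step 3 — form the quadratic (x - mu)^T · Sigma^{-1} · (x - mu):
  Sigma^{-1} · (x - mu) = (1.5, -0.3).
  (x - mu)^T · [Sigma^{-1} · (x - mu)] = (3)·(1.5) + (-3)·(-0.3) = 5.4.

Step 4 — take square root: d = √(5.4) ≈ 2.3238.

d(x, mu) = √(5.4) ≈ 2.3238


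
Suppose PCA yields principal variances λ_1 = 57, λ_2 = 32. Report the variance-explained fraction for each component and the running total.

Step 1 — total variance = trace(Sigma) = Σ λ_i = 57 + 32 = 89.

Step 2 — fraction explained by component i = λ_i / Σ λ:
  PC1: 57/89 = 0.6404
  PC2: 32/89 = 0.3596

Step 3 — cumulative fraction after k components = (λ_1 + ... + λ_k) / Σ λ:
  k = 1: 57/89 = 0.6404
  k = 2: (57 + 32)/89 = 89/89 = 1

Summary (fraction, with percent):

explained: PC1 0.6404 (64.04%), PC2 0.3596 (35.96%);  cumulative: 0.6404, 1


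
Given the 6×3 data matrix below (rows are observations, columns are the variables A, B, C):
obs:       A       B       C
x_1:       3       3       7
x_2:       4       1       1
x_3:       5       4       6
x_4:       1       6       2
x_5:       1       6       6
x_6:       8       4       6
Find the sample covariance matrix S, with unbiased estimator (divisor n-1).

Step 1 — column means:
  mean(A) = (3 + 4 + 5 + 1 + 1 + 8) / 6 = 22/6 = 3.6667
  mean(B) = (3 + 1 + 4 + 6 + 6 + 4) / 6 = 24/6 = 4
  mean(C) = (7 + 1 + 6 + 2 + 6 + 6) / 6 = 28/6 = 4.6667

Step 2 — sample covariance S[i,j] = (1/(n-1)) · Σ_k (x_{k,i} - mean_i) · (x_{k,j} - mean_j), with n-1 = 5.
  S[A,A] = ((-0.6667)·(-0.6667) + (0.3333)·(0.3333) + (1.3333)·(1.3333) + (-2.6667)·(-2.6667) + (-2.6667)·(-2.6667) + (4.3333)·(4.3333)) / 5 = 35.3333/5 = 7.0667
  S[A,B] = ((-0.6667)·(-1) + (0.3333)·(-3) + (1.3333)·(0) + (-2.6667)·(2) + (-2.6667)·(2) + (4.3333)·(0)) / 5 = -11/5 = -2.2
  S[A,C] = ((-0.6667)·(2.3333) + (0.3333)·(-3.6667) + (1.3333)·(1.3333) + (-2.6667)·(-2.6667) + (-2.6667)·(1.3333) + (4.3333)·(1.3333)) / 5 = 8.3333/5 = 1.6667
  S[B,B] = ((-1)·(-1) + (-3)·(-3) + (0)·(0) + (2)·(2) + (2)·(2) + (0)·(0)) / 5 = 18/5 = 3.6
  S[B,C] = ((-1)·(2.3333) + (-3)·(-3.6667) + (0)·(1.3333) + (2)·(-2.6667) + (2)·(1.3333) + (0)·(1.3333)) / 5 = 6/5 = 1.2
  S[C,C] = ((2.3333)·(2.3333) + (-3.6667)·(-3.6667) + (1.3333)·(1.3333) + (-2.6667)·(-2.6667) + (1.3333)·(1.3333) + (1.3333)·(1.3333)) / 5 = 31.3333/5 = 6.2667

S is symmetric (S[j,i] = S[i,j]). Assembling:

S = [[7.0667, -2.2, 1.6667],
 [-2.2, 3.6, 1.2],
 [1.6667, 1.2, 6.2667]]


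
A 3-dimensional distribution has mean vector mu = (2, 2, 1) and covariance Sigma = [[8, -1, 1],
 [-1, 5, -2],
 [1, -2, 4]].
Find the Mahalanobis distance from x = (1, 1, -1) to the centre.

Step 1 — centre the observation: (x - mu) = (-1, -1, -2).

Step 2 — invert Sigma (cofactor / det for 3×3, or solve directly):
  Sigma^{-1} = [[0.1301, 0.0163, -0.0244],
 [0.0163, 0.252, 0.122],
 [-0.0244, 0.122, 0.3171]].

Step 3 — form the quadratic (x - mu)^T · Sigma^{-1} · (x - mu):
  Sigma^{-1} · (x - mu) = (-0.0976, -0.5122, -0.7317).
  (x - mu)^T · [Sigma^{-1} · (x - mu)] = (-1)·(-0.0976) + (-1)·(-0.5122) + (-2)·(-0.7317) = 2.0732.

Step 4 — take square root: d = √(2.0732) ≈ 1.4399.

d(x, mu) = √(2.0732) ≈ 1.4399


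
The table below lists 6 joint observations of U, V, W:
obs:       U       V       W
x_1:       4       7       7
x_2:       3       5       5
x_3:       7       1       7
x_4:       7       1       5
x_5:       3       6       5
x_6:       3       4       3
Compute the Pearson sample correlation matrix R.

Step 1 — column means:
  mean(U) = (4 + 3 + 7 + 7 + 3 + 3) / 6 = 27/6 = 4.5
  mean(V) = (7 + 5 + 1 + 1 + 6 + 4) / 6 = 24/6 = 4
  mean(W) = (7 + 5 + 7 + 5 + 5 + 3) / 6 = 32/6 = 5.3333

Step 2 — sample variances and covariances s[i,j] = (1/(n-1)) · Σ_k (x_{k,i} - mean_i) · (x_{k,j} - mean_j), with n-1 = 5:
  s[U,U] = ((-0.5)·(-0.5) + (-1.5)·(-1.5) + (2.5)·(2.5) + (2.5)·(2.5) + (-1.5)·(-1.5) + (-1.5)·(-1.5)) / 5 = 19.5/5 = 3.9
  s[U,V] = ((-0.5)·(3) + (-1.5)·(1) + (2.5)·(-3) + (2.5)·(-3) + (-1.5)·(2) + (-1.5)·(0)) / 5 = -21/5 = -4.2
  s[U,W] = ((-0.5)·(1.6667) + (-1.5)·(-0.3333) + (2.5)·(1.6667) + (2.5)·(-0.3333) + (-1.5)·(-0.3333) + (-1.5)·(-2.3333)) / 5 = 7/5 = 1.4
  s[V,V] = ((3)·(3) + (1)·(1) + (-3)·(-3) + (-3)·(-3) + (2)·(2) + (0)·(0)) / 5 = 32/5 = 6.4
  s[V,W] = ((3)·(1.6667) + (1)·(-0.3333) + (-3)·(1.6667) + (-3)·(-0.3333) + (2)·(-0.3333) + (0)·(-2.3333)) / 5 = 0/5 = 0
  s[W,W] = ((1.6667)·(1.6667) + (-0.3333)·(-0.3333) + (1.6667)·(1.6667) + (-0.3333)·(-0.3333) + (-0.3333)·(-0.3333) + (-2.3333)·(-2.3333)) / 5 = 11.3333/5 = 2.2667
  Sample standard deviations s_i = √(s[i,i]):
  s(U) = √(3.9) = 1.9748
  s(V) = √(6.4) = 2.5298
  s(W) = √(2.2667) = 1.5055

Step 3 — r_{ij} = s_{ij} / (s_i · s_j):
  r[U,U] = 1 (diagonal).
  r[U,V] = -4.2 / (1.9748 · 2.5298) = -4.2 / 4.996 = -0.8407
  r[U,W] = 1.4 / (1.9748 · 1.5055) = 1.4 / 2.9732 = 0.4709
  r[V,V] = 1 (diagonal).
  r[V,W] = 0 / (2.5298 · 1.5055) = 0 / 3.8088 = 0
  r[W,W] = 1 (diagonal).

R is symmetric with unit diagonal. Assembling:

R = [[1, -0.8407, 0.4709],
 [-0.8407, 1, 0],
 [0.4709, 0, 1]]


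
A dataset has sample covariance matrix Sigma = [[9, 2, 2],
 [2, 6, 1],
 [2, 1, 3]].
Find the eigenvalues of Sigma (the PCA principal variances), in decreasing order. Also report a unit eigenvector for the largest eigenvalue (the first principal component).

Step 1 — characteristic polynomial p(λ) = det(λI - Sigma) = λ³ - tr·λ² + c_1·λ - det, where tr = trace, c_1 = sum of the principal 2×2 minors, det = det(Sigma):
  tr = 9 + 6 + 3 = 18,
  c_1 = (9·6 - (2)²) + (9·3 - (2)²) + (6·3 - (1)²) = 50 + 23 + 17 = 90,
  det = 9·(6·3 - (1)²) - (2)·((2)·3 - (1)·(2)) + (2)·((2)·(1) - 6·(2)) = 9·(17) - (2)·(4) + (2)·(-10) = 125.
  So p(λ) = λ³ - 18λ² + 90λ - 125.
Step 2 — look for an integer root (rational root theorem: any rational root is an integer divisor of 125). Testing λ = 5:
  p(5) = 125 - 450 + 450 - 125 = 0  ✓
  Dividing out (λ - 5): p(λ) = (λ - 5)(λ² - 13λ + 25).
Step 3 — remaining eigenvalues from the quadratic λ² - 13λ + 25 = 0:
  Δ = 13² - 4·25 = 169 - 100 = 69,  λ = (13 ± √69)/2 = (13 ± 8.3066)/2 ≈ 10.6533 or 2.3467.
  Sorted: λ_1 = 10.6533,  λ_2 = 5,  λ_3 = 2.3467  (check: sum = 18 = tr ✓).

Step 4 — unit eigenvector for λ_1 ≈ 10.6533: v spans the null space of (Sigma - λ_1 I), whose rows are
  r_1 = (-1.6533, 2, 2),  r_2 = (2, -4.6533, 1),  r_3 = (2, 1, -7.6533).
  v is orthogonal to every row, so take v ∝ r_1 × r_2 = ((2)·(1) - (2)·(-4.6533), (2)·(2) - (-1.6533)·(1), (-1.6533)·(-4.6533) - (2)·(2)) ≈ (11.3066, 5.6533, 3.6934).
  Let u = (11.3066, 5.6533, 3.6934).
  ||u|| = √((11.3066)² + (5.6533)² + (3.6934)²) = √(173.4407) ≈ 13.1697,  v_1 = u/||u|| ≈ (0.8585, 0.4293, 0.2804) (||v_1|| = 1).

λ_1 = 10.6533,  λ_2 = 5,  λ_3 = 2.3467;  v_1 ≈ (0.8585, 0.4293, 0.2804)


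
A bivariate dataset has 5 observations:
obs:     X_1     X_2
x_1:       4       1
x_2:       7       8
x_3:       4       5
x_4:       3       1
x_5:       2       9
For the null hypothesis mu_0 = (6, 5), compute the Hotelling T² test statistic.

Step 1 — sample mean vector:
  mean(X_1) = (4 + 7 + 4 + 3 + 2) / 5 = 20/5 = 4
  mean(X_2) = (1 + 8 + 5 + 1 + 9) / 5 = 24/5 = 4.8
  x̄ = (4, 4.8),  deviation x̄ - mu_0 = (4, 4.8) - (6, 5) = (-2, -0.2).

Step 2 — sample covariance matrix, S[i,j] = (1/(n-1)) · Σ_k (x_{k,i} - mean_i) · (x_{k,j} - mean_j), divisor n-1 = 4:
  S[X_1,X_1] = ((0)·(0) + (3)·(3) + (0)·(0) + (-1)·(-1) + (-2)·(-2)) / 4 = 14/4 = 3.5
  S[X_1,X_2] = ((0)·(-3.8) + (3)·(3.2) + (0)·(0.2) + (-1)·(-3.8) + (-2)·(4.2)) / 4 = 5/4 = 1.25
  S[X_2,X_2] = ((-3.8)·(-3.8) + (3.2)·(3.2) + (0.2)·(0.2) + (-3.8)·(-3.8) + (4.2)·(4.2)) / 4 = 56.8/4 = 14.2
  S = [[3.5, 1.25],
 [1.25, 14.2]].

Step 3 — invert S. det(S) = 3.5·14.2 - (1.25)² = 48.1375.
  S^{-1} = (1/det) · [[d, -b], [-b, a]] = [[0.295, -0.026],
 [-0.026, 0.0727]].

Step 4 — quadratic form (x̄ - mu_0)^T · S^{-1} · (x̄ - mu_0):
  S^{-1} · (x̄ - mu_0) = (-0.5848, 0.0374),
  (x̄ - mu_0)^T · [...] = (-2)·(-0.5848) + (-0.2)·(0.0374) = 1.1621.

Step 5 — scale by n: T² = 5 · 1.1621 = 5.8104.

T² ≈ 5.8104


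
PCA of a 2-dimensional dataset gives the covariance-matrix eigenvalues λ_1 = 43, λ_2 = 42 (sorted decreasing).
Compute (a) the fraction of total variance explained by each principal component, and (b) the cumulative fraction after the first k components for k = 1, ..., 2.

Step 1 — total variance = trace(Sigma) = Σ λ_i = 43 + 42 = 85.

Step 2 — fraction explained by component i = λ_i / Σ λ:
  PC1: 43/85 = 0.5059
  PC2: 42/85 = 0.4941

Step 3 — cumulative fraction after k components = (λ_1 + ... + λ_k) / Σ λ:
  k = 1: 43/85 = 0.5059
  k = 2: (43 + 42)/85 = 85/85 = 1

Summary (fraction, with percent):

explained: PC1 0.5059 (50.59%), PC2 0.4941 (49.41%);  cumulative: 0.5059, 1
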